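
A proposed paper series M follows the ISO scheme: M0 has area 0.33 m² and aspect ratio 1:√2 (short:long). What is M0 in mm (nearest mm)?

483 × 683 mm

Let the short side be w mm. Then w · w√2 = 0.33 m² = 330,000 mm².
w² = 330,000/√2, so w ≈ 483.1 mm; long side = w√2 ≈ 683.1 mm.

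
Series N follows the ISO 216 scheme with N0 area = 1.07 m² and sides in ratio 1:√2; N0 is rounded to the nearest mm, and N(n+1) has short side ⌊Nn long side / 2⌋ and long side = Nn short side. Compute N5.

Let N0's short side be w mm. w · w√2 = 1.07 m² = 1,070,000 mm², so w ≈ 869.8 mm and w√2 ≈ 1230.1 mm → N0 = 870 × 1230 mm.
N1: ⌊1230/2⌋ × 870 = 615 × 870 mm
N2: ⌊870/2⌋ × 615 = 435 × 615 mm
N3: ⌊615/2⌋ × 435 = 307 × 435 mm
N4: ⌊435/2⌋ × 307 = 217 × 307 mm
N5: ⌊307/2⌋ × 217 = 153 × 217 mm

153 × 217 mm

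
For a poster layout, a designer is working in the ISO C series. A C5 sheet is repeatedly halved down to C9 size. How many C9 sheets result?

16

C5 = 162 × 229 mm; C9 = 40 × 57 mm.
Each halving step doubles the count; 4 steps from C5 to C9.
2^4 = 16.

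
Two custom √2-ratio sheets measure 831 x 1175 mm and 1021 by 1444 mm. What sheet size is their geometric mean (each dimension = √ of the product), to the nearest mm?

Short side: √(831 · 1021) = √848451 ≈ 921.1 → 921 mm
Long side: √(1175 · 1444) = √1696700 ≈ 1302.6 → 1303 mm

921 × 1303 mm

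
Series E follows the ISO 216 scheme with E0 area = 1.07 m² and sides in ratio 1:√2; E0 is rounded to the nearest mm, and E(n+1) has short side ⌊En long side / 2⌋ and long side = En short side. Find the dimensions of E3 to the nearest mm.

Let E0's short side be w mm. w · w√2 = 1.07 m² = 1,070,000 mm², so w ≈ 869.8 mm and w√2 ≈ 1230.1 mm → E0 = 870 × 1230 mm.
E1: ⌊1230/2⌋ × 870 = 615 × 870 mm
E2: ⌊870/2⌋ × 615 = 435 × 615 mm
E3: ⌊615/2⌋ × 435 = 307 × 435 mm

307 × 435 mm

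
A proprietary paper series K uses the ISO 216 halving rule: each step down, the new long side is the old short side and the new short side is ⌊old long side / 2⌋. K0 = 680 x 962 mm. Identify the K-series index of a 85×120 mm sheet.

K0: 680 × 962 mm
K1: 481 × 680 mm
K2: 340 × 481 mm
K3: 240 × 340 mm
K4: 170 × 240 mm
K5: 120 × 170 mm
K6: 85 × 120 mm
K7: 60 × 85 mm
→ matches K6.

K6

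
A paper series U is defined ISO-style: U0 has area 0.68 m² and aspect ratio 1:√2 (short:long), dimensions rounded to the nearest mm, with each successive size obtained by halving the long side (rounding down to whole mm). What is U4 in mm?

Let U0's short side be w mm. w · w√2 = 0.68 m² = 680,000 mm², so w ≈ 693.4 mm and w√2 ≈ 980.6 mm → U0 = 693 × 981 mm.
U1: ⌊981/2⌋ × 693 = 490 × 693 mm
U2: ⌊693/2⌋ × 490 = 346 × 490 mm
U3: ⌊490/2⌋ × 346 = 245 × 346 mm
U4: ⌊346/2⌋ × 245 = 173 × 245 mm

173 × 245 mm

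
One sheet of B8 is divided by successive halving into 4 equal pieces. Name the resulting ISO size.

4 = 2^2, so 2 halving steps.
B8 → B9 → … → B10 after 2 steps.

B10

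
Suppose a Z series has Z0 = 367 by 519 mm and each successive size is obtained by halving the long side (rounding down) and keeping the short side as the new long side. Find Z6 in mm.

45 × 64 mm

Z1 = 259 × 367 mm (from Z0 by 1 halving).
Z2: ⌊367/2⌋ × 259 = 183 × 259 mm
Z3: ⌊259/2⌋ × 183 = 129 × 183 mm
Z4: ⌊183/2⌋ × 129 = 91 × 129 mm
Z5: ⌊129/2⌋ × 91 = 64 × 91 mm
Z6: ⌊91/2⌋ × 64 = 45 × 64 mm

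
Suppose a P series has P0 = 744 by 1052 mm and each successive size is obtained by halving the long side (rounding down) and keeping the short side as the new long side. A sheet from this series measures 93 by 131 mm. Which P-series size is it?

P0: 744 × 1052 mm
P1: 526 × 744 mm
P2: 372 × 526 mm
P3: 263 × 372 mm
P4: 186 × 263 mm
P5: 131 × 186 mm
P6: 93 × 131 mm
P7: 65 × 93 mm
→ matches P6.

P6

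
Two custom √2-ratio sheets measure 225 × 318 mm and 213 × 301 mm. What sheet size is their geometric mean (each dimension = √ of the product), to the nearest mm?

Short side: √(225 · 213) = √47925 ≈ 218.9 → 219 mm
Long side: √(318 · 301) = √95718 ≈ 309.4 → 309 mm

219 × 309 mm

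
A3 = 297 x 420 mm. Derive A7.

74 × 105 mm

A4: ⌊420/2⌋ × 297 = 210 × 297 mm
A5: ⌊297/2⌋ × 210 = 148 × 210 mm
A6: ⌊210/2⌋ × 148 = 105 × 148 mm
A7: ⌊148/2⌋ × 105 = 74 × 105 mm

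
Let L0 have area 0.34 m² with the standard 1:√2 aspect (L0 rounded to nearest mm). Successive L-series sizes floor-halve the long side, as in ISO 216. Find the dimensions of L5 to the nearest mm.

Let L0's short side be w mm. w · w√2 = 0.34 m² = 340,000 mm², so w ≈ 490.3 mm and w√2 ≈ 693.4 mm → L0 = 490 × 693 mm.
L1: ⌊693/2⌋ × 490 = 346 × 490 mm
L2: ⌊490/2⌋ × 346 = 245 × 346 mm
L3: ⌊346/2⌋ × 245 = 173 × 245 mm
L4: ⌊245/2⌋ × 173 = 122 × 173 mm
L5: ⌊173/2⌋ × 122 = 86 × 122 mm

86 × 122 mm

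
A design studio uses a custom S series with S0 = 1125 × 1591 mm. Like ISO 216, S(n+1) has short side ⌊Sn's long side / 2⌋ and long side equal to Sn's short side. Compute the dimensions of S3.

397 × 562 mm

S1: ⌊1591/2⌋ × 1125 = 795 × 1125 mm
S2: ⌊1125/2⌋ × 795 = 562 × 795 mm
S3: ⌊795/2⌋ × 562 = 397 × 562 mm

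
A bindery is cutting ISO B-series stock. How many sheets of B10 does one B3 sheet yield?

Each ISO step halves the sheet: 1 × B3 → 2 × B4 → 4 × B5 → 8 × B6 → …
From B3 to B10 is 7 halving steps: 2^7 = 128.

128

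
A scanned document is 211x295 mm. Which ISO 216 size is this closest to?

A4 (210 × 297 mm)

Aspect ratio 295/211 ≈ 1.398 (ISO target is √2 ≈ 1.414).
In the A-series (A0 area = 1 m²): A4 = 210 × 297 mm.
Off by 3 mm total — nearest standard size.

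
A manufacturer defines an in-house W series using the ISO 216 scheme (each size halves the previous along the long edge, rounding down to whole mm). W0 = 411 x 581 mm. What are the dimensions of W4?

W1: ⌊581/2⌋ × 411 = 290 × 411 mm
W2: ⌊411/2⌋ × 290 = 205 × 290 mm
W3: ⌊290/2⌋ × 205 = 145 × 205 mm
W4: ⌊205/2⌋ × 145 = 102 × 145 mm

102 × 145 mm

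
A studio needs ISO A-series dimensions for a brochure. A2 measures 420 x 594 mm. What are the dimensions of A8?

A3: ⌊594/2⌋ × 420 = 297 × 420 mm
A4: ⌊420/2⌋ × 297 = 210 × 297 mm
A5: ⌊297/2⌋ × 210 = 148 × 210 mm
A6: ⌊210/2⌋ × 148 = 105 × 148 mm
A7: ⌊148/2⌋ × 105 = 74 × 105 mm
A8: ⌊105/2⌋ × 74 = 52 × 74 mm

52 × 74 mm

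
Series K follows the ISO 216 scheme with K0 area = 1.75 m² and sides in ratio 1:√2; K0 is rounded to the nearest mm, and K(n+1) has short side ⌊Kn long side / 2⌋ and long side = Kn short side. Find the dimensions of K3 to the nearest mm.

Let K0's short side be w mm. w · w√2 = 1.75 m² = 1,750,000 mm², so w ≈ 1112.4 mm and w√2 ≈ 1573.2 mm → K0 = 1112 × 1573 mm.
K1: ⌊1573/2⌋ × 1112 = 786 × 1112 mm
K2: ⌊1112/2⌋ × 786 = 556 × 786 mm
K3: ⌊786/2⌋ × 556 = 393 × 556 mm

393 × 556 mm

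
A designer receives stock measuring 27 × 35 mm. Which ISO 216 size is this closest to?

Aspect ratio 35/27 ≈ 1.296 (ISO target is √2 ≈ 1.414).
In the A-series (A0 area = 1 m²): A10 = 26 × 37 mm.
Off by 3 mm total — nearest standard size.

A10 (26 × 37 mm)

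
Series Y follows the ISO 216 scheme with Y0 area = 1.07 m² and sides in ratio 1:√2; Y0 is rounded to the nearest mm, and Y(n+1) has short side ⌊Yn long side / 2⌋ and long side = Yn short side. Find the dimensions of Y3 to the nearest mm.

307 × 435 mm

Let Y0's short side be w mm. w · w√2 = 1.07 m² = 1,070,000 mm², so w ≈ 869.8 mm and w√2 ≈ 1230.1 mm → Y0 = 870 × 1230 mm.
Y1: ⌊1230/2⌋ × 870 = 615 × 870 mm
Y2: ⌊870/2⌋ × 615 = 435 × 615 mm
Y3: ⌊615/2⌋ × 435 = 307 × 435 mm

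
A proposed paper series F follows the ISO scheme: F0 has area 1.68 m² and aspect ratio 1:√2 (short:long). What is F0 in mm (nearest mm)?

Let the short side be w mm. Then w · w√2 = 1.68 m² = 1,680,000 mm².
w² = 1,680,000/√2, so w ≈ 1089.9 mm; long side = w√2 ≈ 1541.4 mm.

1090 × 1541 mm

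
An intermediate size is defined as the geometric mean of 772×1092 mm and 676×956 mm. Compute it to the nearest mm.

Short side: √(772 · 676) = √521872 ≈ 722.4 → 722 mm
Long side: √(1092 · 956) = √1043952 ≈ 1021.7 → 1022 mm

722 × 1022 mm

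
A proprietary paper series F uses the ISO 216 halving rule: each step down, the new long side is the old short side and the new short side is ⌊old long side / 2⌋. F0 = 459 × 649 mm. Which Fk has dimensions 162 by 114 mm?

F4

F0: 459 × 649 mm
F1: 324 × 459 mm
F2: 229 × 324 mm
F3: 162 × 229 mm
F4: 114 × 162 mm
F5: 81 × 114 mm
→ matches F4.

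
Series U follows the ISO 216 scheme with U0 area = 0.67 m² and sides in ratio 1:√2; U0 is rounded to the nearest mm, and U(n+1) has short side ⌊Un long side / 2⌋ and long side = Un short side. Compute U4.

172 × 243 mm

Let U0's short side be w mm. w · w√2 = 0.67 m² = 670,000 mm², so w ≈ 688.3 mm and w√2 ≈ 973.4 mm → U0 = 688 × 973 mm.
U1: ⌊973/2⌋ × 688 = 486 × 688 mm
U2: ⌊688/2⌋ × 486 = 344 × 486 mm
U3: ⌊486/2⌋ × 344 = 243 × 344 mm
U4: ⌊344/2⌋ × 243 = 172 × 243 mm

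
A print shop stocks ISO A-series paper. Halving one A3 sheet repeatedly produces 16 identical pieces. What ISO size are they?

A7

16 = 2^4, so 4 halving steps.
A3 → A4 → … → A7 after 4 steps.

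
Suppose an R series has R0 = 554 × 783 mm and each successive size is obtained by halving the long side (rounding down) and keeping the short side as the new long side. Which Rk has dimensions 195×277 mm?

R3

R0: 554 × 783 mm
R1: 391 × 554 mm
R2: 277 × 391 mm
R3: 195 × 277 mm
R4: 138 × 195 mm
→ matches R3.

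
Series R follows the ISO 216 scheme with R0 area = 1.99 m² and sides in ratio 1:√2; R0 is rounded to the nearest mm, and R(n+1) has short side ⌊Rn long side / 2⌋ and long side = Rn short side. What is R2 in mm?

Let R0's short side be w mm. w · w√2 = 1.99 m² = 1,990,000 mm², so w ≈ 1186.2 mm and w√2 ≈ 1677.6 mm → R0 = 1186 × 1678 mm.
R1: ⌊1678/2⌋ × 1186 = 839 × 1186 mm
R2: ⌊1186/2⌋ × 839 = 593 × 839 mm

593 × 839 mm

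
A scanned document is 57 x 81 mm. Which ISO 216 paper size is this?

C8 (57 × 81 mm)

Aspect ratio 81/57 ≈ 1.421 — close to the ISO √2 ≈ 1.414.
In the C-series (envelope sizes, between A and B): C8 = 57 × 81 mm.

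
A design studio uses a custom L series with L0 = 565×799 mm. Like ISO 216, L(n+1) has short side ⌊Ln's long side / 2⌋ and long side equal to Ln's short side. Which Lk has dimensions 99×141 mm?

L5

L0: 565 × 799 mm
L1: 399 × 565 mm
L2: 282 × 399 mm
L3: 199 × 282 mm
L4: 141 × 199 mm
L5: 99 × 141 mm
L6: 70 × 99 mm
→ matches L5.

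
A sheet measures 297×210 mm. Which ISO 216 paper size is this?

Aspect ratio 297/210 ≈ 1.414 — close to the ISO √2 ≈ 1.414.
In the A-series (A0 area = 1 m²): A4 = 210 × 297 mm.

A4 (210 × 297 mm)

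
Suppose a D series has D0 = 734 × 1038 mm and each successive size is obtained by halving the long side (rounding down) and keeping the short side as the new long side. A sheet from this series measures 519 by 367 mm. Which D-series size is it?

D2

D0: 734 × 1038 mm
D1: 519 × 734 mm
D2: 367 × 519 mm
D3: 259 × 367 mm
→ matches D2.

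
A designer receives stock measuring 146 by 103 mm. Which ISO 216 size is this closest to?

Aspect ratio 146/103 ≈ 1.417 — close to the ISO √2 ≈ 1.414.
In the A-series (A0 area = 1 m²): A6 = 105 × 148 mm.
Off by 4 mm total — nearest standard size.

A6 (105 × 148 mm)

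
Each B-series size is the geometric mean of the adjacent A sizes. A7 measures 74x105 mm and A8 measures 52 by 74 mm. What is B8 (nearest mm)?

Short side: √(74 · 52) = √3848 ≈ 62.0 → 62 mm
Long side: √(105 · 74) = √7770 ≈ 88.1 → 88 mm

62 × 88 mm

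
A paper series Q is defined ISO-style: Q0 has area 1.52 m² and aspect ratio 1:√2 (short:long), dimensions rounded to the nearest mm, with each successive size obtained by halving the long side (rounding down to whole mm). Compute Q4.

Let Q0's short side be w mm. w · w√2 = 1.52 m² = 1,520,000 mm², so w ≈ 1036.7 mm and w√2 ≈ 1466.2 mm → Q0 = 1037 × 1466 mm.
Q1: ⌊1466/2⌋ × 1037 = 733 × 1037 mm
Q2: ⌊1037/2⌋ × 733 = 518 × 733 mm
Q3: ⌊733/2⌋ × 518 = 366 × 518 mm
Q4: ⌊518/2⌋ × 366 = 259 × 366 mm

259 × 366 mm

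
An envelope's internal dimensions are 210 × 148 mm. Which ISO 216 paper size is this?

A5 (148 × 210 mm)

Aspect ratio 210/148 ≈ 1.419 — close to the ISO √2 ≈ 1.414.
In the A-series (A0 area = 1 m²): A5 = 148 × 210 mm.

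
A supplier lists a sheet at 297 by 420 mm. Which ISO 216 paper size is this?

A3 (297 × 420 mm)

Aspect ratio 420/297 ≈ 1.414 — close to the ISO √2 ≈ 1.414.
In the A-series (A0 area = 1 m²): A3 = 297 × 420 mm.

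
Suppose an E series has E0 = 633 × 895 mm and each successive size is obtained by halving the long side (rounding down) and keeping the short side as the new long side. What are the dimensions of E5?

111 × 158 mm

E1 = 447 × 633 mm (from E0 by 1 halving).
E2: ⌊633/2⌋ × 447 = 316 × 447 mm
E3: ⌊447/2⌋ × 316 = 223 × 316 mm
E4: ⌊316/2⌋ × 223 = 158 × 223 mm
E5: ⌊223/2⌋ × 158 = 111 × 158 mm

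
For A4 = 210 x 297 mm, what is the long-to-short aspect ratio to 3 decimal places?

297 / 210 = 1.414
Matches √2 ≈ 1.414 — the ISO 216 defining ratio.

1.414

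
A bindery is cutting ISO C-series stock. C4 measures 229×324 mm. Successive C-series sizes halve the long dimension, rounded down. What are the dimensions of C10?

C5: ⌊324/2⌋ × 229 = 162 × 229 mm
C6: ⌊229/2⌋ × 162 = 114 × 162 mm
C7: ⌊162/2⌋ × 114 = 81 × 114 mm
C8: ⌊114/2⌋ × 81 = 57 × 81 mm
C9: ⌊81/2⌋ × 57 = 40 × 57 mm
C10: ⌊57/2⌋ × 40 = 28 × 40 mm

28 × 40 mm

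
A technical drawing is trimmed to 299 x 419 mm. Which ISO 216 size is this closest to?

A3 (297 × 420 mm)

Aspect ratio 419/299 ≈ 1.401 — close to the ISO √2 ≈ 1.414.
In the A-series (A0 area = 1 m²): A3 = 297 × 420 mm.
Off by 3 mm total — nearest standard size.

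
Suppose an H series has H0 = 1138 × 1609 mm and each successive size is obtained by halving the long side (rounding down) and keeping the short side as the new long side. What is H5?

H1: ⌊1609/2⌋ × 1138 = 804 × 1138 mm
H2: ⌊1138/2⌋ × 804 = 569 × 804 mm
H3: ⌊804/2⌋ × 569 = 402 × 569 mm
H4: ⌊569/2⌋ × 402 = 284 × 402 mm
H5: ⌊402/2⌋ × 284 = 201 × 284 mm

201 × 284 mm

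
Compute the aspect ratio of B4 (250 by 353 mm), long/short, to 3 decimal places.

353 / 250 = 1.412
ISO 216 targets √2 ≈ 1.414; the -0.002 deviation is from mm rounding.

1.412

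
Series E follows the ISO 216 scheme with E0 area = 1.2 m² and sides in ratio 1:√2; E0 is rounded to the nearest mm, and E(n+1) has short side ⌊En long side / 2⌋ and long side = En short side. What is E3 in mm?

Let E0's short side be w mm. w · w√2 = 1.2 m² = 1,200,000 mm², so w ≈ 921.2 mm and w√2 ≈ 1302.7 mm → E0 = 921 × 1303 mm.
E1: ⌊1303/2⌋ × 921 = 651 × 921 mm
E2: ⌊921/2⌋ × 651 = 460 × 651 mm
E3: ⌊651/2⌋ × 460 = 325 × 460 mm

325 × 460 mm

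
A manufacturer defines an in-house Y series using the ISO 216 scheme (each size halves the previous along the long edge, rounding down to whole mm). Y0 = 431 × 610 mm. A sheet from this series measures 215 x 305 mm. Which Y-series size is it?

Y2

Y0: 431 × 610 mm
Y1: 305 × 431 mm
Y2: 215 × 305 mm
Y3: 152 × 215 mm
→ matches Y2.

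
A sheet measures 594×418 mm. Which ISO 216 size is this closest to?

Aspect ratio 594/418 ≈ 1.421 — close to the ISO √2 ≈ 1.414.
In the A-series (A0 area = 1 m²): A2 = 420 × 594 mm.
Off by 2 mm total — nearest standard size.

A2 (420 × 594 mm)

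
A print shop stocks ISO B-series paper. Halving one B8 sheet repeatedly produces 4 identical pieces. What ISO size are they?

B10

4 = 2^2, so 2 halving steps.
B8 → B9 → … → B10 after 2 steps.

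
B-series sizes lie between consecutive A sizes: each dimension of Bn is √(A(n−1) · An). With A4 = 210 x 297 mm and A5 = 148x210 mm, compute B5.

176 × 250 mm

Short side: √(210 · 148) = √31080 ≈ 176.3 → 176 mm
Long side: √(297 · 210) = √62370 ≈ 249.7 → 250 mm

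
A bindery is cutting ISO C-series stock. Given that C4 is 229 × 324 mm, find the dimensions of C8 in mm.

57 × 81 mm

C5: ⌊324/2⌋ × 229 = 162 × 229 mm
C6: ⌊229/2⌋ × 162 = 114 × 162 mm
C7: ⌊162/2⌋ × 114 = 81 × 114 mm
C8: ⌊114/2⌋ × 81 = 57 × 81 mm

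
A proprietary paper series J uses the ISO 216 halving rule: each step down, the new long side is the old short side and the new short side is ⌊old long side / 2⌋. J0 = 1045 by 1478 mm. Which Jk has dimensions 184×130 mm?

J6

J0: 1045 × 1478 mm
J1: 739 × 1045 mm
J2: 522 × 739 mm
J3: 369 × 522 mm
J4: 261 × 369 mm
J5: 184 × 261 mm
J6: 130 × 184 mm
J7: 92 × 130 mm
→ matches J6.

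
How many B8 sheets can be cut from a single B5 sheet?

8

Each ISO step halves the sheet: 1 × B5 → 2 × B6 → 4 × B7 → 8 × B8
From B5 to B8 is 3 halving steps: 2^3 = 8.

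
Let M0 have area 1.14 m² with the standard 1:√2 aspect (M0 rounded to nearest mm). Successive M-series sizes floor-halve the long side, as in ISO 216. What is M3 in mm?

Let M0's short side be w mm. w · w√2 = 1.14 m² = 1,140,000 mm², so w ≈ 897.8 mm and w√2 ≈ 1269.7 mm → M0 = 898 × 1270 mm.
M1: ⌊1270/2⌋ × 898 = 635 × 898 mm
M2: ⌊898/2⌋ × 635 = 449 × 635 mm
M3: ⌊635/2⌋ × 449 = 317 × 449 mm

317 × 449 mm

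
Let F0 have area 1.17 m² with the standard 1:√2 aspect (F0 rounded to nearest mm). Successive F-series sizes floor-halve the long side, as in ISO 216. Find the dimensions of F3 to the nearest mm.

Let F0's short side be w mm. w · w√2 = 1.17 m² = 1,170,000 mm², so w ≈ 909.6 mm and w√2 ≈ 1286.3 mm → F0 = 910 × 1286 mm.
F1: ⌊1286/2⌋ × 910 = 643 × 910 mm
F2: ⌊910/2⌋ × 643 = 455 × 643 mm
F3: ⌊643/2⌋ × 455 = 321 × 455 mm

321 × 455 mm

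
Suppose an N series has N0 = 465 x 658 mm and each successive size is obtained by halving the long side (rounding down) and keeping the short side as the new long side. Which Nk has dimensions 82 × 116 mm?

N5

N0: 465 × 658 mm
N1: 329 × 465 mm
N2: 232 × 329 mm
N3: 164 × 232 mm
N4: 116 × 164 mm
N5: 82 × 116 mm
N6: 58 × 82 mm
→ matches N5.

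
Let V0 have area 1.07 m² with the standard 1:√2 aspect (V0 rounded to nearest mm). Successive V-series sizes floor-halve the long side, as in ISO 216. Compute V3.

307 × 435 mm

Let V0's short side be w mm. w · w√2 = 1.07 m² = 1,070,000 mm², so w ≈ 869.8 mm and w√2 ≈ 1230.1 mm → V0 = 870 × 1230 mm.
V1: ⌊1230/2⌋ × 870 = 615 × 870 mm
V2: ⌊870/2⌋ × 615 = 435 × 615 mm
V3: ⌊615/2⌋ × 435 = 307 × 435 mm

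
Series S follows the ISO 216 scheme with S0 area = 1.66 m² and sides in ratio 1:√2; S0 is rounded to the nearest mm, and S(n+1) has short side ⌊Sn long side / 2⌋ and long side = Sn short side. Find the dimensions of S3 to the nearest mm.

383 × 541 mm

Let S0's short side be w mm. w · w√2 = 1.66 m² = 1,660,000 mm², so w ≈ 1083.4 mm and w√2 ≈ 1532.2 mm → S0 = 1083 × 1532 mm.
S1: ⌊1532/2⌋ × 1083 = 766 × 1083 mm
S2: ⌊1083/2⌋ × 766 = 541 × 766 mm
S3: ⌊766/2⌋ × 541 = 383 × 541 mm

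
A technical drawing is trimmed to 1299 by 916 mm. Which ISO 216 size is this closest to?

Aspect ratio 1299/916 ≈ 1.418 — close to the ISO √2 ≈ 1.414.
In the C-series (envelope sizes, between A and B): C0 = 917 × 1297 mm.
Off by 3 mm total — nearest standard size.

C0 (917 × 1297 mm)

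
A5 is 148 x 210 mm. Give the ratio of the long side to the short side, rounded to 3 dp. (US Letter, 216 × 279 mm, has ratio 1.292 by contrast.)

210 / 148 = 1.419
ISO 216 targets √2 ≈ 1.414; the +0.005 deviation is from mm rounding.

1.419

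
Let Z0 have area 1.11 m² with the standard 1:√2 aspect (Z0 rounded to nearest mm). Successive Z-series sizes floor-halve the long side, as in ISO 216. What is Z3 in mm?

Let Z0's short side be w mm. w · w√2 = 1.11 m² = 1,110,000 mm², so w ≈ 885.9 mm and w√2 ≈ 1252.9 mm → Z0 = 886 × 1253 mm.
Z1: ⌊1253/2⌋ × 886 = 626 × 886 mm
Z2: ⌊886/2⌋ × 626 = 443 × 626 mm
Z3: ⌊626/2⌋ × 443 = 313 × 443 mm

313 × 443 mm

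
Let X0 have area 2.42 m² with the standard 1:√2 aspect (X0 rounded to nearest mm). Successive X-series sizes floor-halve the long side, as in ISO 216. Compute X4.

Let X0's short side be w mm. w · w√2 = 2.42 m² = 2,420,000 mm², so w ≈ 1308.1 mm and w√2 ≈ 1850.0 mm → X0 = 1308 × 1850 mm.
X1: ⌊1850/2⌋ × 1308 = 925 × 1308 mm
X2: ⌊1308/2⌋ × 925 = 654 × 925 mm
X3: ⌊925/2⌋ × 654 = 462 × 654 mm
X4: ⌊654/2⌋ × 462 = 327 × 462 mm

327 × 462 mm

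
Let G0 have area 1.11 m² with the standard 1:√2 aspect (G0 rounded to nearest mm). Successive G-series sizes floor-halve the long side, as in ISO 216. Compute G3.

Let G0's short side be w mm. w · w√2 = 1.11 m² = 1,110,000 mm², so w ≈ 885.9 mm and w√2 ≈ 1252.9 mm → G0 = 886 × 1253 mm.
G1: ⌊1253/2⌋ × 886 = 626 × 886 mm
G2: ⌊886/2⌋ × 626 = 443 × 626 mm
G3: ⌊626/2⌋ × 443 = 313 × 443 mm

313 × 443 mm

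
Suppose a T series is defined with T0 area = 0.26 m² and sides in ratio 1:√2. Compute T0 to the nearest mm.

429 × 606 mm

Let the short side be w mm. Then w · w√2 = 0.26 m² = 260,000 mm².
w² = 260,000/√2, so w ≈ 428.8 mm; long side = w√2 ≈ 606.4 mm.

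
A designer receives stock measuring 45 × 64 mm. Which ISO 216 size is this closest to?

Aspect ratio 64/45 ≈ 1.422 — close to the ISO √2 ≈ 1.414.
In the B-series (B0 = 1000 × 1414 mm): B9 = 44 × 62 mm.
Off by 3 mm total — nearest standard size.

B9 (44 × 62 mm)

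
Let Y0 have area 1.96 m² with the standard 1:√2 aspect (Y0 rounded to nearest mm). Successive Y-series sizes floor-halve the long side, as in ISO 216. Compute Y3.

Let Y0's short side be w mm. w · w√2 = 1.96 m² = 1,960,000 mm², so w ≈ 1177.3 mm and w√2 ≈ 1664.9 mm → Y0 = 1177 × 1665 mm.
Y1: ⌊1665/2⌋ × 1177 = 832 × 1177 mm
Y2: ⌊1177/2⌋ × 832 = 588 × 832 mm
Y3: ⌊832/2⌋ × 588 = 416 × 588 mm

416 × 588 mm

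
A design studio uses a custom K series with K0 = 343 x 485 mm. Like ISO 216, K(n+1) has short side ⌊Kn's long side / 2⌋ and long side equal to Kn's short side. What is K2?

K1: ⌊485/2⌋ × 343 = 242 × 343 mm
K2: ⌊343/2⌋ × 242 = 171 × 242 mm

171 × 242 mm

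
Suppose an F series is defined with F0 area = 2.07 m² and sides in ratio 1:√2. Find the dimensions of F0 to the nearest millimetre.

1210 × 1711 mm

Let the short side be w mm. Then w · w√2 = 2.07 m² = 2,070,000 mm².
w² = 2,070,000/√2, so w ≈ 1209.8 mm; long side = w√2 ≈ 1711.0 mm.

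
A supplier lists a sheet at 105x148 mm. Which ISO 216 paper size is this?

A6 (105 × 148 mm)

Aspect ratio 148/105 ≈ 1.410 — close to the ISO √2 ≈ 1.414.
In the A-series (A0 area = 1 m²): A6 = 105 × 148 mm.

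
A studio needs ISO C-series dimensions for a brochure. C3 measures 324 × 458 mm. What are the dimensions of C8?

C4: ⌊458/2⌋ × 324 = 229 × 324 mm
C5: ⌊324/2⌋ × 229 = 162 × 229 mm
C6: ⌊229/2⌋ × 162 = 114 × 162 mm
C7: ⌊162/2⌋ × 114 = 81 × 114 mm
C8: ⌊114/2⌋ × 81 = 57 × 81 mm

57 × 81 mm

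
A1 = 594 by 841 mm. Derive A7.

74 × 105 mm

A2: ⌊841/2⌋ × 594 = 420 × 594 mm
A3: ⌊594/2⌋ × 420 = 297 × 420 mm
A4: ⌊420/2⌋ × 297 = 210 × 297 mm
A5: ⌊297/2⌋ × 210 = 148 × 210 mm
A6: ⌊210/2⌋ × 148 = 105 × 148 mm
A7: ⌊148/2⌋ × 105 = 74 × 105 mm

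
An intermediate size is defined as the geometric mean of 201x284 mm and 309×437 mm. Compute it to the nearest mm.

249 × 352 mm

Short side: √(201 · 309) = √62109 ≈ 249.2 → 249 mm
Long side: √(284 · 437) = √124108 ≈ 352.3 → 352 mm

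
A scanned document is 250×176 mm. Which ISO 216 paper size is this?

B5 (176 × 250 mm)

Aspect ratio 250/176 ≈ 1.420 — close to the ISO √2 ≈ 1.414.
In the B-series (B0 = 1000 × 1414 mm): B5 = 176 × 250 mm.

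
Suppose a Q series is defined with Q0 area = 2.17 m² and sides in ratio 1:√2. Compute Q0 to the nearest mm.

1239 × 1752 mm

Let the short side be w mm. Then w · w√2 = 2.17 m² = 2,170,000 mm².
w² = 2,170,000/√2, so w ≈ 1238.7 mm; long side = w√2 ≈ 1751.8 mm.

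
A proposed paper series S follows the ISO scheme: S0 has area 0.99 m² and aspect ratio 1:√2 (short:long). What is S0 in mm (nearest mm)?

Let the short side be w mm. Then w · w√2 = 0.99 m² = 990,000 mm².
w² = 990,000/√2, so w ≈ 836.7 mm; long side = w√2 ≈ 1183.2 mm.

837 × 1183 mm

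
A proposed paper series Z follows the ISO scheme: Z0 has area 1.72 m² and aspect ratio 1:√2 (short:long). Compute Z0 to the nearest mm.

1103 × 1560 mm

Let the short side be w mm. Then w · w√2 = 1.72 m² = 1,720,000 mm².
w² = 1,720,000/√2, so w ≈ 1102.8 mm; long side = w√2 ≈ 1559.6 mm.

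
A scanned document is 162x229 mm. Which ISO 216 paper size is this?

Aspect ratio 229/162 ≈ 1.414 — close to the ISO √2 ≈ 1.414.
In the C-series (envelope sizes, between A and B): C5 = 162 × 229 mm.

C5 (162 × 229 mm)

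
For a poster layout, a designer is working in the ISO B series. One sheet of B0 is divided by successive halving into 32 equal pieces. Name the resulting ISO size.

32 = 2^5, so 5 halving steps.
B0 → B1 → … → B5 after 5 steps.

B5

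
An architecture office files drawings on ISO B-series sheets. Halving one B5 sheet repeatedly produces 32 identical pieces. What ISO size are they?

B10

32 = 2^5, so 5 halving steps.
B5 → B6 → … → B10 after 5 steps.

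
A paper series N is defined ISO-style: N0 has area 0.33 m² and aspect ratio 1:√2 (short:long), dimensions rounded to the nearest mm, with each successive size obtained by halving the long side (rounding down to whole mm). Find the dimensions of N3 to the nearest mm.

Let N0's short side be w mm. w · w√2 = 0.33 m² = 330,000 mm², so w ≈ 483.1 mm and w√2 ≈ 683.1 mm → N0 = 483 × 683 mm.
N1: ⌊683/2⌋ × 483 = 341 × 483 mm
N2: ⌊483/2⌋ × 341 = 241 × 341 mm
N3: ⌊341/2⌋ × 241 = 170 × 241 mm

170 × 241 mm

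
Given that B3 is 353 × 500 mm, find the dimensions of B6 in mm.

125 × 176 mm

B4: ⌊500/2⌋ × 353 = 250 × 353 mm
B5: ⌊353/2⌋ × 250 = 176 × 250 mm
B6: ⌊250/2⌋ × 176 = 125 × 176 mm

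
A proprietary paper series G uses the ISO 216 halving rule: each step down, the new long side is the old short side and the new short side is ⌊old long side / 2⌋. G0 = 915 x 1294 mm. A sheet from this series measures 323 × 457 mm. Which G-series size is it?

G0: 915 × 1294 mm
G1: 647 × 915 mm
G2: 457 × 647 mm
G3: 323 × 457 mm
G4: 228 × 323 mm
→ matches G3.

G3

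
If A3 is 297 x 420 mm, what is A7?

A4: ⌊420/2⌋ × 297 = 210 × 297 mm
A5: ⌊297/2⌋ × 210 = 148 × 210 mm
A6: ⌊210/2⌋ × 148 = 105 × 148 mm
A7: ⌊148/2⌋ × 105 = 74 × 105 mm

74 × 105 mm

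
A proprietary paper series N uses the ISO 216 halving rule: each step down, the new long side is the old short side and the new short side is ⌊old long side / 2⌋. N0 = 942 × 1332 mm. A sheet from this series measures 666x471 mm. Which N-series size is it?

N0: 942 × 1332 mm
N1: 666 × 942 mm
N2: 471 × 666 mm
N3: 333 × 471 mm
→ matches N2.

N2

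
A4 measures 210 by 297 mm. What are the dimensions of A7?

A5: ⌊297/2⌋ × 210 = 148 × 210 mm
A6: ⌊210/2⌋ × 148 = 105 × 148 mm
A7: ⌊148/2⌋ × 105 = 74 × 105 mm

74 × 105 mm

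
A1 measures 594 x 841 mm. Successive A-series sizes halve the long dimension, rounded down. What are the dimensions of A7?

A2: ⌊841/2⌋ × 594 = 420 × 594 mm
A3: ⌊594/2⌋ × 420 = 297 × 420 mm
A4: ⌊420/2⌋ × 297 = 210 × 297 mm
A5: ⌊297/2⌋ × 210 = 148 × 210 mm
A6: ⌊210/2⌋ × 148 = 105 × 148 mm
A7: ⌊148/2⌋ × 105 = 74 × 105 mm

74 × 105 mm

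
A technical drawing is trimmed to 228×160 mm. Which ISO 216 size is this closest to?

Aspect ratio 228/160 ≈ 1.425 — close to the ISO √2 ≈ 1.414.
In the C-series (envelope sizes, between A and B): C5 = 162 × 229 mm.
Off by 3 mm total — nearest standard size.

C5 (162 × 229 mm)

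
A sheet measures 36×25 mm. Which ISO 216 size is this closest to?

A10 (26 × 37 mm)

Aspect ratio 36/25 ≈ 1.440 (ISO target is √2 ≈ 1.414).
In the A-series (A0 area = 1 m²): A10 = 26 × 37 mm.
Off by 2 mm total — nearest standard size.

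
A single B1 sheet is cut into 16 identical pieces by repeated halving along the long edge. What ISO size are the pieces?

16 = 2^4, so 4 halving steps.
B1 → B2 → … → B5 after 4 steps.

B5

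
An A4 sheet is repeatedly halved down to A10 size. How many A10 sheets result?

64

Each ISO step halves the sheet: 1 × A4 → 2 × A5 → 4 × A6 → 8 × A7 → …
From A4 to A10 is 6 halving steps: 2^6 = 64.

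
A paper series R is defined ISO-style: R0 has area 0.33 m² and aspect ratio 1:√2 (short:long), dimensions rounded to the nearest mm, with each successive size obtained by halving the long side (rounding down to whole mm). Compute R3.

170 × 241 mm

Let R0's short side be w mm. w · w√2 = 0.33 m² = 330,000 mm², so w ≈ 483.1 mm and w√2 ≈ 683.1 mm → R0 = 483 × 683 mm.
R1: ⌊683/2⌋ × 483 = 341 × 483 mm
R2: ⌊483/2⌋ × 341 = 241 × 341 mm
R3: ⌊341/2⌋ × 241 = 170 × 241 mm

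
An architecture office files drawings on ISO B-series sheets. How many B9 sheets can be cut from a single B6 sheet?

B6 = 125 × 176 mm; B9 = 44 × 62 mm.
Each halving step doubles the count; 3 steps from B6 to B9.
2^3 = 8.

8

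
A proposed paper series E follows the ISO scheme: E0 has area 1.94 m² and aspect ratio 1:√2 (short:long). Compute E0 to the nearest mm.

Let the short side be w mm. Then w · w√2 = 1.94 m² = 1,940,000 mm².
w² = 1,940,000/√2, so w ≈ 1171.2 mm; long side = w√2 ≈ 1656.4 mm.

1171 × 1656 mm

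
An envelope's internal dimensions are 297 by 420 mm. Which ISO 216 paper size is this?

Aspect ratio 420/297 ≈ 1.414 — close to the ISO √2 ≈ 1.414.
In the A-series (A0 area = 1 m²): A3 = 297 × 420 mm.

A3 (297 × 420 mm)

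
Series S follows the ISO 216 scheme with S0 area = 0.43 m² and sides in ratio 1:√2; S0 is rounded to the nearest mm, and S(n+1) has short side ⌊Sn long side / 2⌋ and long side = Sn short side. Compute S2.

Let S0's short side be w mm. w · w√2 = 0.43 m² = 430,000 mm², so w ≈ 551.4 mm and w√2 ≈ 779.8 mm → S0 = 551 × 780 mm.
S1: ⌊780/2⌋ × 551 = 390 × 551 mm
S2: ⌊551/2⌋ × 390 = 275 × 390 mm

275 × 390 mm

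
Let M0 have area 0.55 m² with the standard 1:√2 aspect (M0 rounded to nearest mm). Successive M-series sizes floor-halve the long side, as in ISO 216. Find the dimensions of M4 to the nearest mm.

Let M0's short side be w mm. w · w√2 = 0.55 m² = 550,000 mm², so w ≈ 623.6 mm and w√2 ≈ 881.9 mm → M0 = 624 × 882 mm.
M1: ⌊882/2⌋ × 624 = 441 × 624 mm
M2: ⌊624/2⌋ × 441 = 312 × 441 mm
M3: ⌊441/2⌋ × 312 = 220 × 312 mm
M4: ⌊312/2⌋ × 220 = 156 × 220 mm

156 × 220 mm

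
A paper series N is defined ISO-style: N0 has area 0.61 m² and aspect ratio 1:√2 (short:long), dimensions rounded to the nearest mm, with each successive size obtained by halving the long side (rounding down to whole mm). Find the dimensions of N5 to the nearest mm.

Let N0's short side be w mm. w · w√2 = 0.61 m² = 610,000 mm², so w ≈ 656.8 mm and w√2 ≈ 928.8 mm → N0 = 657 × 929 mm.
N1: ⌊929/2⌋ × 657 = 464 × 657 mm
N2: ⌊657/2⌋ × 464 = 328 × 464 mm
N3: ⌊464/2⌋ × 328 = 232 × 328 mm
N4: ⌊328/2⌋ × 232 = 164 × 232 mm
N5: ⌊232/2⌋ × 164 = 116 × 164 mm

116 × 164 mm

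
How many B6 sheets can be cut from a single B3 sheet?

Each ISO step halves the sheet: 1 × B3 → 2 × B4 → 4 × B5 → 8 × B6
From B3 to B6 is 3 halving steps: 2^3 = 8.

8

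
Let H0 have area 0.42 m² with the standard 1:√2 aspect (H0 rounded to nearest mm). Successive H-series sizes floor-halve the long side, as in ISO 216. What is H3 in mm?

Let H0's short side be w mm. w · w√2 = 0.42 m² = 420,000 mm², so w ≈ 545.0 mm and w√2 ≈ 770.7 mm → H0 = 545 × 771 mm.
H1: ⌊771/2⌋ × 545 = 385 × 545 mm
H2: ⌊545/2⌋ × 385 = 272 × 385 mm
H3: ⌊385/2⌋ × 272 = 192 × 272 mm

192 × 272 mm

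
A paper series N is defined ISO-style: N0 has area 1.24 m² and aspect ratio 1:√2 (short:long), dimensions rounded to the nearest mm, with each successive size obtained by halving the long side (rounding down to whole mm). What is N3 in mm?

331 × 468 mm

Let N0's short side be w mm. w · w√2 = 1.24 m² = 1,240,000 mm², so w ≈ 936.4 mm and w√2 ≈ 1324.2 mm → N0 = 936 × 1324 mm.
N1: ⌊1324/2⌋ × 936 = 662 × 936 mm
N2: ⌊936/2⌋ × 662 = 468 × 662 mm
N3: ⌊662/2⌋ × 468 = 331 × 468 mm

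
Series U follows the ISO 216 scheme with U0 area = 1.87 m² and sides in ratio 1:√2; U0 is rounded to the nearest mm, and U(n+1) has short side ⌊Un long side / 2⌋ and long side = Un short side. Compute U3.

Let U0's short side be w mm. w · w√2 = 1.87 m² = 1,870,000 mm², so w ≈ 1149.9 mm and w√2 ≈ 1626.2 mm → U0 = 1150 × 1626 mm.
U1: ⌊1626/2⌋ × 1150 = 813 × 1150 mm
U2: ⌊1150/2⌋ × 813 = 575 × 813 mm
U3: ⌊813/2⌋ × 575 = 406 × 575 mm

406 × 575 mm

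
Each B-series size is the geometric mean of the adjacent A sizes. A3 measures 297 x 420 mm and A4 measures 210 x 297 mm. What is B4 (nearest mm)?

250 × 353 mm

Short side: √(297 · 210) = √62370 ≈ 249.7 → 250 mm
Long side: √(420 · 297) = √124740 ≈ 353.2 → 353 mm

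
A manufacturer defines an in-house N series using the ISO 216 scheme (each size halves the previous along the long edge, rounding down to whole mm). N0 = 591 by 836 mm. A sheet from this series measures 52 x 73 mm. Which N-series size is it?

N0: 591 × 836 mm
N1: 418 × 591 mm
N2: 295 × 418 mm
N3: 209 × 295 mm
N4: 147 × 209 mm
N5: 104 × 147 mm
N6: 73 × 104 mm
N7: 52 × 73 mm
N8: 36 × 52 mm
→ matches N7.

N7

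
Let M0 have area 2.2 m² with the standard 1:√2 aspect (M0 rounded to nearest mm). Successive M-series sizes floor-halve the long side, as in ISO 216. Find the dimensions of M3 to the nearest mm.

441 × 623 mm

Let M0's short side be w mm. w · w√2 = 2.2 m² = 2,200,000 mm², so w ≈ 1247.3 mm and w√2 ≈ 1763.9 mm → M0 = 1247 × 1764 mm.
M1: ⌊1764/2⌋ × 1247 = 882 × 1247 mm
M2: ⌊1247/2⌋ × 882 = 623 × 882 mm
M3: ⌊882/2⌋ × 623 = 441 × 623 mm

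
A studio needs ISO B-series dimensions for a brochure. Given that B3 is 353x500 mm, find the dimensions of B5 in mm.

176 × 250 mm

B4: ⌊500/2⌋ × 353 = 250 × 353 mm
B5: ⌊353/2⌋ × 250 = 176 × 250 mm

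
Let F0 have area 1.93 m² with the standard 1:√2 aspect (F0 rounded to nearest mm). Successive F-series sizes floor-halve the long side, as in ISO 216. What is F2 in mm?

Let F0's short side be w mm. w · w√2 = 1.93 m² = 1,930,000 mm², so w ≈ 1168.2 mm and w√2 ≈ 1652.1 mm → F0 = 1168 × 1652 mm.
F1: ⌊1652/2⌋ × 1168 = 826 × 1168 mm
F2: ⌊1168/2⌋ × 826 = 584 × 826 mm

584 × 826 mm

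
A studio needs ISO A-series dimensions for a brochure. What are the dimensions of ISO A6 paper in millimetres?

A0 = 841 × 1189 mm (A0 has area 1 m², aspect 1:√2).
A1: ⌊1189/2⌋ × 841 = 594 × 841 mm
A2: ⌊841/2⌋ × 594 = 420 × 594 mm
A3: ⌊594/2⌋ × 420 = 297 × 420 mm
A4: ⌊420/2⌋ × 297 = 210 × 297 mm
A5: ⌊297/2⌋ × 210 = 148 × 210 mm
A6: ⌊210/2⌋ × 148 = 105 × 148 mm

105 × 148 mm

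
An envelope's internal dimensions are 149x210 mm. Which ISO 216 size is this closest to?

A5 (148 × 210 mm)

Aspect ratio 210/149 ≈ 1.409 — close to the ISO √2 ≈ 1.414.
In the A-series (A0 area = 1 m²): A5 = 148 × 210 mm.
Off by 1 mm total — nearest standard size.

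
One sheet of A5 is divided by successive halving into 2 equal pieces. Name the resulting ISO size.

A6

2 = 2^1, so 1 halving step.
A5 → A6 → … → A6 after 1 step.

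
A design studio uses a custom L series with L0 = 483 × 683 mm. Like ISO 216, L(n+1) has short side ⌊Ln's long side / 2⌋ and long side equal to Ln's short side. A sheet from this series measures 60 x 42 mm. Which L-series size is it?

L7

L0: 483 × 683 mm
L1: 341 × 483 mm
L2: 241 × 341 mm
L3: 170 × 241 mm
L4: 120 × 170 mm
L5: 85 × 120 mm
L6: 60 × 85 mm
L7: 42 × 60 mm
L8: 30 × 42 mm
→ matches L7.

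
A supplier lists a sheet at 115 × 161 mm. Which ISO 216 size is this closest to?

C6 (114 × 162 mm)

Aspect ratio 161/115 ≈ 1.400 — close to the ISO √2 ≈ 1.414.
In the C-series (envelope sizes, between A and B): C6 = 114 × 162 mm.
Off by 2 mm total — nearest standard size.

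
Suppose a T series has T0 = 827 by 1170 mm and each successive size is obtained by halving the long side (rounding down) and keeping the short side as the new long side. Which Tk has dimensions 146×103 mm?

T6

T0: 827 × 1170 mm
T1: 585 × 827 mm
T2: 413 × 585 mm
T3: 292 × 413 mm
T4: 206 × 292 mm
T5: 146 × 206 mm
T6: 103 × 146 mm
T7: 73 × 103 mm
→ matches T6.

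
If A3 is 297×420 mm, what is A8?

52 × 74 mm

A4: ⌊420/2⌋ × 297 = 210 × 297 mm
A5: ⌊297/2⌋ × 210 = 148 × 210 mm
A6: ⌊210/2⌋ × 148 = 105 × 148 mm
A7: ⌊148/2⌋ × 105 = 74 × 105 mm
A8: ⌊105/2⌋ × 74 = 52 × 74 mm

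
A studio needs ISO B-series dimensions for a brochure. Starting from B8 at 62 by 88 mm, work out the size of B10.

31 × 44 mm

B9: ⌊88/2⌋ × 62 = 44 × 62 mm
B10: ⌊62/2⌋ × 44 = 31 × 44 mm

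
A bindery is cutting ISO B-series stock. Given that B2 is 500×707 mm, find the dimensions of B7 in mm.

88 × 125 mm

B3: ⌊707/2⌋ × 500 = 353 × 500 mm
B4: ⌊500/2⌋ × 353 = 250 × 353 mm
B5: ⌊353/2⌋ × 250 = 176 × 250 mm
B6: ⌊250/2⌋ × 176 = 125 × 176 mm
B7: ⌊176/2⌋ × 125 = 88 × 125 mm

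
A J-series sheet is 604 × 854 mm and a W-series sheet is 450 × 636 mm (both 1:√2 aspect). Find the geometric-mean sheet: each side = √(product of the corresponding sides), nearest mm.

521 × 737 mm

Short side: √(604 · 450) = √271800 ≈ 521.3 → 521 mm
Long side: √(854 · 636) = √543144 ≈ 737.0 → 737 mm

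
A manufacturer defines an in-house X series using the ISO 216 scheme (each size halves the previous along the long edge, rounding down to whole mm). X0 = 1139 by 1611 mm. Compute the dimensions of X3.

X1: ⌊1611/2⌋ × 1139 = 805 × 1139 mm
X2: ⌊1139/2⌋ × 805 = 569 × 805 mm
X3: ⌊805/2⌋ × 569 = 402 × 569 mm

402 × 569 mm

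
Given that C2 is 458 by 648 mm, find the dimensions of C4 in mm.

229 × 324 mm

C3: ⌊648/2⌋ × 458 = 324 × 458 mm
C4: ⌊458/2⌋ × 324 = 229 × 324 mm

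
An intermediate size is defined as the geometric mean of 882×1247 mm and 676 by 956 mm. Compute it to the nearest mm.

Short side: √(882 · 676) = √596232 ≈ 772.2 → 772 mm
Long side: √(1247 · 956) = √1192132 ≈ 1091.8 → 1092 mm

772 × 1092 mm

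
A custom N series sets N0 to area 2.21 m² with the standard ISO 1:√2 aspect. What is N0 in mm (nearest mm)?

1250 × 1768 mm

Let the short side be w mm. Then w · w√2 = 2.21 m² = 2,210,000 mm².
w² = 2,210,000/√2, so w ≈ 1250.1 mm; long side = w√2 ≈ 1767.9 mm.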